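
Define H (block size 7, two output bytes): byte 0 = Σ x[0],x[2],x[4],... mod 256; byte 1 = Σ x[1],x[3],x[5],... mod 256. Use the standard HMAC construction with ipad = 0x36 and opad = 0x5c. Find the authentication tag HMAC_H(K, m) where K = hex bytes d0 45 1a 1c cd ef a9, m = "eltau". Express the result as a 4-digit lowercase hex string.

1c85

Key hex bytes d0 45 1a 1c cd ef a9 is exactly B = 7 bytes: K' = d0 45 1a 1c cd ef a9.
K' ⊕ ipad = e6 73 2c 2a fb d9 9f.  K' ⊕ opad = 8c 19 46 40 91 b3 f5.
Inner input = (K'⊕ipad) ∥ m = e6 73 2c 2a fb d9 9f ∥ 65 6c 74 61 75.
Inner hash: even-index sum = 889 mod 256 = 121; odd-index sum = 708 mod 256 = 196 → 79 c4.
Outer input = (K'⊕opad) ∥ inner = 8c 19 46 40 91 b3 f5 ∥ 79 c4.
Outer hash (tag): even-index sum = 796 mod 256 = 28; odd-index sum = 389 mod 256 = 133 → 1c 85.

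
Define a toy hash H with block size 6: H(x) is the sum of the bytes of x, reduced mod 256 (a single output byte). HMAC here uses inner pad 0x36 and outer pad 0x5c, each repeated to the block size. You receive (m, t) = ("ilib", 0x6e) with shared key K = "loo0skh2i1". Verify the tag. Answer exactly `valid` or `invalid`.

Key "loo0skh2i1" = 6c 6f 6f 30 73 6b 68 32 69 31 is 10 bytes > B = 6, so hash it first: H(key) = 8c, then zero-pad to 6 bytes: K' = 8c 00 00 00 00 00.
K' ⊕ ipad = ba 36 36 36 36 36; K' ⊕ opad = d0 5c 5c 5c 5c 5c.
Inner hash: sum = 186+54+54+54+54+54+105+108+105+98 = 872; mod 256 = 104 → 68.
Outer hash (recomputed tag): sum = 208+92+92+92+92+92+104 = 772; mod 256 = 4 → 04.
Recomputed tag = 04; claimed = 6e → mismatch.

invalid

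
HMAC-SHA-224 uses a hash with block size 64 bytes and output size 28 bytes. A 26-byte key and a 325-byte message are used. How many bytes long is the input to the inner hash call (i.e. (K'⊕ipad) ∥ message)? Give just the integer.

389

Key is 26 ≤ 64 bytes, zero-padded: |K'| = 64.
Inner input = (K'⊕ipad) ∥ m → 64 + 325 = 389 bytes.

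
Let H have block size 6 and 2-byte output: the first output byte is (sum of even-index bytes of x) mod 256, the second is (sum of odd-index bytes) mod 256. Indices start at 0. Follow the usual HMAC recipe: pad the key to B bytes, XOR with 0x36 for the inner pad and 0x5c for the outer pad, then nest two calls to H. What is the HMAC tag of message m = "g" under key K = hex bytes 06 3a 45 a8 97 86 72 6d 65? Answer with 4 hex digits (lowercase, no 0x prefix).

ff90

Key hex bytes 06 3a 45 a8 97 86 72 6d 65 is 9 bytes > B = 6, so hash it first: H(key) = b9 d5, then zero-pad to 6 bytes: K' = b9 d5 00 00 00 00.
K' ⊕ ipad = 8f e3 36 36 36 36.  K' ⊕ opad = e5 89 5c 5c 5c 5c.
Inner input = (K'⊕ipad) ∥ m = 8f e3 36 36 36 36 ∥ 67.
Inner hash: even-index sum = 354 mod 256 = 98; odd-index sum = 335 mod 256 = 79 → 62 4f.
Outer input = (K'⊕opad) ∥ inner = e5 89 5c 5c 5c 5c ∥ 62 4f.
Outer hash (tag): even-index sum = 511 mod 256 = 255; odd-index sum = 400 mod 256 = 144 → ff 90.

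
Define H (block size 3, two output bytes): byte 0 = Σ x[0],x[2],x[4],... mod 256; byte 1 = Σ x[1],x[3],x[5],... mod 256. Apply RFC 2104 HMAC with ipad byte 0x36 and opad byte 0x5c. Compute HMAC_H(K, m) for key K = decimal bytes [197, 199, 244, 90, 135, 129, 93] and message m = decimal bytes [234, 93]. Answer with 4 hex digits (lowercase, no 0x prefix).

Key decimal bytes [197, 199, 244, 90, 135, 129, 93] = c5 c7 f4 5a 87 81 5d is 7 bytes > B = 3, so hash it first: H(key) = 9d a2, then zero-pad to 3 bytes: K' = 9d a2 00.
K' ⊕ ipad = ab 94 36.  K' ⊕ opad = c1 fe 5c.
Inner input = (K'⊕ipad) ∥ m = ab 94 36 ∥ ea 5d.
Inner hash: even-index sum = 318 mod 256 = 62; odd-index sum = 382 mod 256 = 126 → 3e 7e.
Outer input = (K'⊕opad) ∥ inner = c1 fe 5c ∥ 3e 7e.
Outer hash (tag): even-index sum = 411 mod 256 = 155; odd-index sum = 316 mod 256 = 60 → 9b 3c.

9b3c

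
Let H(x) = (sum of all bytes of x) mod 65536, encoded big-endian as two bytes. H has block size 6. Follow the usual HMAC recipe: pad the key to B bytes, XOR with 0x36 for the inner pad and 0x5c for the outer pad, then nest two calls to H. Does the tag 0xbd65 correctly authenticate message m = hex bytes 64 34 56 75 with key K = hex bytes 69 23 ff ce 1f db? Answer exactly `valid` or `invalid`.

invalid

Key hex bytes 69 23 ff ce 1f db is exactly B = 6 bytes: K' = 69 23 ff ce 1f db.
K' ⊕ ipad = 5f 15 c9 f8 29 ed; K' ⊕ opad = 35 7f a3 92 43 87.
Inner hash: sum = 95+21+201+248+41+237+100+52+86+117 = 1198 → 04 ae.
Outer hash (recomputed tag): sum = 53+127+163+146+67+135+4+174 = 869 → 03 65.
Recomputed tag = 0365; claimed = bd65 → mismatch.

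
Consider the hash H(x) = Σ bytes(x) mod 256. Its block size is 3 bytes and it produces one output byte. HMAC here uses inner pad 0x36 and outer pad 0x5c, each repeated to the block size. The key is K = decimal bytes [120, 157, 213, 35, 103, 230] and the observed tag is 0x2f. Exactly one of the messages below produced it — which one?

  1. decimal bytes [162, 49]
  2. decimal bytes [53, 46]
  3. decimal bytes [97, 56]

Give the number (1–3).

Key decimal bytes [120, 157, 213, 35, 103, 230] = 78 9d d5 23 67 e6 is 6 bytes > B = 3, so hash it first: H(key) = 5a, then zero-pad to 3 bytes: K' = 5a 00 00.
K' ⊕ ipad = 6c 36 36; K' ⊕ opad = 06 5c 5c.
m1: inner = H(6c 36 36 a2 31) = ab; tag = H(06 5c 5c ab) = 69
m2: inner = H(6c 36 36 35 2e) = 3b; tag = H(06 5c 5c 3b) = f9
m3: inner = H(6c 36 36 61 38) = 71; tag = H(06 5c 5c 71) = 2f ← matches

3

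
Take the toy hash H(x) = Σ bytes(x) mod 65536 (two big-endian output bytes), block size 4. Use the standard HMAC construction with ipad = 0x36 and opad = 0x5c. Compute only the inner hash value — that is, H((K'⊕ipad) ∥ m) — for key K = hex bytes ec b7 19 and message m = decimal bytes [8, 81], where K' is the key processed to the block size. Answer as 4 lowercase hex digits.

Key hex bytes ec b7 19 is 3 bytes ≤ B = 4; zero-pad to 4 bytes: K' = ec b7 19 00.
K' ⊕ ipad = da 81 2f 36.
Inner input = da 81 2f 36 ∥ 08 51.
Inner hash: sum = 218+129+47+54+8+81 = 537 → 02 19.

0219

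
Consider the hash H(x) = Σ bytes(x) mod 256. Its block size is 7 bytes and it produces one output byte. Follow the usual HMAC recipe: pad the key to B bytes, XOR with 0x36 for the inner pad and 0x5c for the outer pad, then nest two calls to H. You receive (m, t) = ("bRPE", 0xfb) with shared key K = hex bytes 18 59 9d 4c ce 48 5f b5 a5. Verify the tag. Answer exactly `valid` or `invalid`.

invalid

Key hex bytes 18 59 9d 4c ce 48 5f b5 a5 is 9 bytes > B = 7, so hash it first: H(key) = 29, then zero-pad to 7 bytes: K' = 29 00 00 00 00 00 00.
K' ⊕ ipad = 1f 36 36 36 36 36 36; K' ⊕ opad = 75 5c 5c 5c 5c 5c 5c.
Inner hash: sum = 31+54+54+54+54+54+54+98+82+80+69 = 684; mod 256 = 172 → ac.
Outer hash (recomputed tag): sum = 117+92+92+92+92+92+92+172 = 841; mod 256 = 73 → 49.
Recomputed tag = 49; claimed = fb → mismatch.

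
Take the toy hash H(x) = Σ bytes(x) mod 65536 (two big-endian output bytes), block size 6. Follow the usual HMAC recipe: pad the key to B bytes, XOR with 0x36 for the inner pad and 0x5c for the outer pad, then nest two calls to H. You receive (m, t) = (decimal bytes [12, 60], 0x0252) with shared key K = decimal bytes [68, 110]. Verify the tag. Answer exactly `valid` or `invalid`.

Key decimal bytes [68, 110] = 44 6e is 2 bytes ≤ B = 6; zero-pad to 6 bytes: K' = 44 6e 00 00 00 00.
K' ⊕ ipad = 72 58 36 36 36 36; K' ⊕ opad = 18 32 5c 5c 5c 5c.
Inner hash: sum = 114+88+54+54+54+54+12+60 = 490 → 01 ea.
Outer hash (recomputed tag): sum = 24+50+92+92+92+92+1+234 = 677 → 02 a5.
Recomputed tag = 02a5; claimed = 0252 → mismatch.

invalid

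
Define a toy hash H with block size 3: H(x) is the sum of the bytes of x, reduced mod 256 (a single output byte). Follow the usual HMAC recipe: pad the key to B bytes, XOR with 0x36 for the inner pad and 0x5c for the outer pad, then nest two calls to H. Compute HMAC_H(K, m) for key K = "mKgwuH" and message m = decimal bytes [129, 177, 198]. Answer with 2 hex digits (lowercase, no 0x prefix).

90

Key "mKgwuH" = 6d 4b 67 77 75 48 is 6 bytes > B = 3, so hash it first: H(key) = 53, then zero-pad to 3 bytes: K' = 53 00 00.
K' ⊕ ipad = 65 36 36.  K' ⊕ opad = 0f 5c 5c.
Inner input = (K'⊕ipad) ∥ m = 65 36 36 ∥ 81 b1 c6.
Inner hash: sum = 101+54+54+129+177+198 = 713; mod 256 = 201 → c9.
Outer input = (K'⊕opad) ∥ inner = 0f 5c 5c ∥ c9.
Outer hash (tag): sum = 15+92+92+201 = 400; mod 256 = 144 → 90.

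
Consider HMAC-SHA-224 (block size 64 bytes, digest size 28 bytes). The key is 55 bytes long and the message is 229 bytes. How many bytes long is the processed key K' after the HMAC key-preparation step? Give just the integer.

Key is 55 ≤ 64 bytes, zero-padded: |K'| = 64.

64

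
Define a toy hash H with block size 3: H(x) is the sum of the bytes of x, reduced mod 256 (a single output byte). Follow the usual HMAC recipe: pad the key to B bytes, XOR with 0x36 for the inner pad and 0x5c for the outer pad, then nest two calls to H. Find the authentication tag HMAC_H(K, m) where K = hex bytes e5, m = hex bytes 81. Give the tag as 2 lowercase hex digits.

Key hex bytes e5 is 1 byte ≤ B = 3; zero-pad to 3 bytes: K' = e5 00 00.
K' ⊕ ipad = d3 36 36.  K' ⊕ opad = b9 5c 5c.
Inner input = (K'⊕ipad) ∥ m = d3 36 36 ∥ 81.
Inner hash: sum = 211+54+54+129 = 448; mod 256 = 192 → c0.
Outer input = (K'⊕opad) ∥ inner = b9 5c 5c ∥ c0.
Outer hash (tag): sum = 185+92+92+192 = 561; mod 256 = 49 → 31.

31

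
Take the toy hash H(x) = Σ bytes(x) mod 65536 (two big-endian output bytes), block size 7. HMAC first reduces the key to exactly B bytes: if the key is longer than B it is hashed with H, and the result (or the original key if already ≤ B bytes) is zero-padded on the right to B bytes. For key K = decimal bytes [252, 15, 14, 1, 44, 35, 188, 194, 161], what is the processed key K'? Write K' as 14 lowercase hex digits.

|K| = 9 > B = 7, so first hash the key.
H(K): sum = 252+15+14+1+44+35+188+194+161 = 904 → 03 88.
Zero-pad H(K) = 03 88 to 7 bytes: K' = 03 88 00 00 00 00 00.

03880000000000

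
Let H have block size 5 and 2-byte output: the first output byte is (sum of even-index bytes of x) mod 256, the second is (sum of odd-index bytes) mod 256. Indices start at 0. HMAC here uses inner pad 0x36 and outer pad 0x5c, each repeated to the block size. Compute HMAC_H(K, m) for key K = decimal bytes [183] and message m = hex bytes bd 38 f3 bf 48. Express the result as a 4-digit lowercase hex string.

079c

Key decimal bytes [183] = b7 is 1 byte ≤ B = 5; zero-pad to 5 bytes: K' = b7 00 00 00 00.
K' ⊕ ipad = 81 36 36 36 36.  K' ⊕ opad = eb 5c 5c 5c 5c.
Inner input = (K'⊕ipad) ∥ m = 81 36 36 36 36 ∥ bd 38 f3 bf 48.
Inner hash: even-index sum = 484 mod 256 = 228; odd-index sum = 612 mod 256 = 100 → e4 64.
Outer input = (K'⊕opad) ∥ inner = eb 5c 5c 5c 5c ∥ e4 64.
Outer hash (tag): even-index sum = 519 mod 256 = 7; odd-index sum = 412 mod 256 = 156 → 07 9c.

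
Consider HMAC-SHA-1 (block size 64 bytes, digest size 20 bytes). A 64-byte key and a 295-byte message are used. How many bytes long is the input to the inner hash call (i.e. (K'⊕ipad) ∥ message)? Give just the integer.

Key is 64 ≤ 64 bytes, zero-padded: |K'| = 64.
Inner input = (K'⊕ipad) ∥ m → 64 + 295 = 359 bytes.

359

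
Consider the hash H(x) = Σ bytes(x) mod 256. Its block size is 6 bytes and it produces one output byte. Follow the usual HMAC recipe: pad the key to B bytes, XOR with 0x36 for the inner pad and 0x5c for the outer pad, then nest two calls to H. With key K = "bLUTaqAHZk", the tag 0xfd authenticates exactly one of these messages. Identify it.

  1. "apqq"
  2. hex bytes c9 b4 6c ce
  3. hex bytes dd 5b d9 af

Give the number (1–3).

Key "bLUTaqAHZk" = 62 4c 55 54 61 71 41 48 5a 6b is 10 bytes > B = 6, so hash it first: H(key) = 77, then zero-pad to 6 bytes: K' = 77 00 00 00 00 00.
K' ⊕ ipad = 41 36 36 36 36 36; K' ⊕ opad = 2b 5c 5c 5c 5c 5c.
m1: inner = H(41 36 36 36 36 36 61 70 71 71) = 02; tag = H(2b 5c 5c 5c 5c 5c 02) = f9
m2: inner = H(41 36 36 36 36 36 c9 b4 6c ce) = 06; tag = H(2b 5c 5c 5c 5c 5c 06) = fd ← matches
m3: inner = H(41 36 36 36 36 36 dd 5b d9 af) = 0f; tag = H(2b 5c 5c 5c 5c 5c 0f) = 06

2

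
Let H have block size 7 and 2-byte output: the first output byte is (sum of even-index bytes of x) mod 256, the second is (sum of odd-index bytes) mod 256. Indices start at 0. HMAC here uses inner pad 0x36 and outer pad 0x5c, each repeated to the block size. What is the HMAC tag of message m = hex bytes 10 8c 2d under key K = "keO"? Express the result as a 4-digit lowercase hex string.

Key "keO" = 6b 65 4f is 3 bytes ≤ B = 7; zero-pad to 7 bytes: K' = 6b 65 4f 00 00 00 00.
K' ⊕ ipad = 5d 53 79 36 36 36 36.  K' ⊕ opad = 37 39 13 5c 5c 5c 5c.
Inner input = (K'⊕ipad) ∥ m = 5d 53 79 36 36 36 36 ∥ 10 8c 2d.
Inner hash: even-index sum = 462 mod 256 = 206; odd-index sum = 252 mod 256 = 252 → ce fc.
Outer input = (K'⊕opad) ∥ inner = 37 39 13 5c 5c 5c 5c ∥ ce fc.
Outer hash (tag): even-index sum = 510 mod 256 = 254; odd-index sum = 447 mod 256 = 191 → fe bf.

febf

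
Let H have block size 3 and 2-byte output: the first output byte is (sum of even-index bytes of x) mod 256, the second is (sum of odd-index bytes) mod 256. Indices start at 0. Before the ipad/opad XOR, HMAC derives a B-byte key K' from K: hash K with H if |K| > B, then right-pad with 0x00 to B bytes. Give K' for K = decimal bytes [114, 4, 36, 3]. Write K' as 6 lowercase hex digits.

|K| = 4 > B = 3, so first hash the key.
H(K): even-index sum = 150 mod 256 = 150; odd-index sum = 7 mod 256 = 7 → 96 07.
Zero-pad H(K) = 96 07 to 3 bytes: K' = 96 07 00.

960700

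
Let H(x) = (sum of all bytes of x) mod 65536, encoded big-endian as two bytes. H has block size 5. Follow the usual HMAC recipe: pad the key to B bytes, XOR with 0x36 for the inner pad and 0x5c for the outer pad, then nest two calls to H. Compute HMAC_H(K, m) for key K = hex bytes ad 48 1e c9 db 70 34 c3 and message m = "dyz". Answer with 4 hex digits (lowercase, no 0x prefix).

Key hex bytes ad 48 1e c9 db 70 34 c3 is 8 bytes > B = 5, so hash it first: H(key) = 04 1e, then zero-pad to 5 bytes: K' = 04 1e 00 00 00.
K' ⊕ ipad = 32 28 36 36 36.  K' ⊕ opad = 58 42 5c 5c 5c.
Inner input = (K'⊕ipad) ∥ m = 32 28 36 36 36 ∥ 64 79 7a.
Inner hash: sum = 50+40+54+54+54+100+121+122 = 595 → 02 53.
Outer input = (K'⊕opad) ∥ inner = 58 42 5c 5c 5c ∥ 02 53.
Outer hash (tag): sum = 88+66+92+92+92+2+83 = 515 → 02 03.

0203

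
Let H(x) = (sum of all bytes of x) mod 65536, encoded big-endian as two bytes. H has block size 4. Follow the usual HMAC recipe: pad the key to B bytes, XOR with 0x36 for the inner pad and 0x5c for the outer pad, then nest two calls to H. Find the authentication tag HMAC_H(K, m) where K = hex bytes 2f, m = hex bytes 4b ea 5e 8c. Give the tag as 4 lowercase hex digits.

Key hex bytes 2f is 1 byte ≤ B = 4; zero-pad to 4 bytes: K' = 2f 00 00 00.
K' ⊕ ipad = 19 36 36 36.  K' ⊕ opad = 73 5c 5c 5c.
Inner input = (K'⊕ipad) ∥ m = 19 36 36 36 ∥ 4b ea 5e 8c.
Inner hash: sum = 25+54+54+54+75+234+94+140 = 730 → 02 da.
Outer input = (K'⊕opad) ∥ inner = 73 5c 5c 5c ∥ 02 da.
Outer hash (tag): sum = 115+92+92+92+2+218 = 611 → 02 63.

0263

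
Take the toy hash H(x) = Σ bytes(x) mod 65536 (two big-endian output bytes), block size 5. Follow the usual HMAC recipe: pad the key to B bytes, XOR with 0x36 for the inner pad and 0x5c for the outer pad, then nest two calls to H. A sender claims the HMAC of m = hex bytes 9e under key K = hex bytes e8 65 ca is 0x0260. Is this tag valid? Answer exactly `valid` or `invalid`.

invalid

Key hex bytes e8 65 ca is 3 bytes ≤ B = 5; zero-pad to 5 bytes: K' = e8 65 ca 00 00.
K' ⊕ ipad = de 53 fc 36 36; K' ⊕ opad = b4 39 96 5c 5c.
Inner hash: sum = 222+83+252+54+54+158 = 823 → 03 37.
Outer hash (recomputed tag): sum = 180+57+150+92+92+3+55 = 629 → 02 75.
Recomputed tag = 0275; claimed = 0260 → mismatch.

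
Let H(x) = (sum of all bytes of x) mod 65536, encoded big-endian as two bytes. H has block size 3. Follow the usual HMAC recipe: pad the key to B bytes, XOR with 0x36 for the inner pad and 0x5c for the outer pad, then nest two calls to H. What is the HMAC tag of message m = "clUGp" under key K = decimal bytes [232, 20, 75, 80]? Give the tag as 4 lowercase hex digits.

026f

Key decimal bytes [232, 20, 75, 80] = e8 14 4b 50 is 4 bytes > B = 3, so hash it first: H(key) = 01 97, then zero-pad to 3 bytes: K' = 01 97 00.
K' ⊕ ipad = 37 a1 36.  K' ⊕ opad = 5d cb 5c.
Inner input = (K'⊕ipad) ∥ m = 37 a1 36 ∥ 63 6c 55 47 70.
Inner hash: sum = 55+161+54+99+108+85+71+112 = 745 → 02 e9.
Outer input = (K'⊕opad) ∥ inner = 5d cb 5c ∥ 02 e9.
Outer hash (tag): sum = 93+203+92+2+233 = 623 → 02 6f.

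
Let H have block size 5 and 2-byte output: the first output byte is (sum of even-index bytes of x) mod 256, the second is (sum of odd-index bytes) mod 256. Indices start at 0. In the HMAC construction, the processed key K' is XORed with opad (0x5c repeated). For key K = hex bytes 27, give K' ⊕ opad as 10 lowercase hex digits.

7b5c5c5c5c

Key hex bytes 27 is 1 byte ≤ B = 5; zero-pad to 5 bytes: K' = 27 00 00 00 00.
XOR each byte with 0x5c: 27⊕5c=7b, 00⊕5c=5c, 00⊕5c=5c, 00⊕5c=5c, 00⊕5c=5c.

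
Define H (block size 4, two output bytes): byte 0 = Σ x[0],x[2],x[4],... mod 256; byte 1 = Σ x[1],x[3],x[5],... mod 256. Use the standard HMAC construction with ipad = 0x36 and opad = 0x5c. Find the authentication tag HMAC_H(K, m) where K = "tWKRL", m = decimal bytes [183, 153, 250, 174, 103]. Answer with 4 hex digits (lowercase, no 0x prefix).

Key "tWKRL" = 74 57 4b 52 4c is 5 bytes > B = 4, so hash it first: H(key) = 0b a9, then zero-pad to 4 bytes: K' = 0b a9 00 00.
K' ⊕ ipad = 3d 9f 36 36.  K' ⊕ opad = 57 f5 5c 5c.
Inner input = (K'⊕ipad) ∥ m = 3d 9f 36 36 ∥ b7 99 fa ae 67.
Inner hash: even-index sum = 651 mod 256 = 139; odd-index sum = 540 mod 256 = 28 → 8b 1c.
Outer input = (K'⊕opad) ∥ inner = 57 f5 5c 5c ∥ 8b 1c.
Outer hash (tag): even-index sum = 318 mod 256 = 62; odd-index sum = 365 mod 256 = 109 → 3e 6d.

3e6d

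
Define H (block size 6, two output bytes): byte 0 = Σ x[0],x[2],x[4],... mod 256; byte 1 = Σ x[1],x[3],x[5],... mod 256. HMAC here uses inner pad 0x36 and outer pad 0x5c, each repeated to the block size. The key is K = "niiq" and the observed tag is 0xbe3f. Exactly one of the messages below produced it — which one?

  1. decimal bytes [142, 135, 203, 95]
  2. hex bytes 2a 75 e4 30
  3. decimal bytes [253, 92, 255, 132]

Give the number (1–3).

Key "niiq" = 6e 69 69 71 is 4 bytes ≤ B = 6; zero-pad to 6 bytes: K' = 6e 69 69 71 00 00.
K' ⊕ ipad = 58 5f 5f 47 36 36; K' ⊕ opad = 32 35 35 2d 5c 5c.
m1: inner = H(58 5f 5f 47 36 36 8e 87 cb 5f) = 46 c2; tag = H(32 35 35 2d 5c 5c 46 c2) = 0980
m2: inner = H(58 5f 5f 47 36 36 2a 75 e4 30) = fb 81; tag = H(32 35 35 2d 5c 5c fb 81) = be3f ← matches
m3: inner = H(58 5f 5f 47 36 36 fd 5c ff 84) = e9 bc; tag = H(32 35 35 2d 5c 5c e9 bc) = ac7a

2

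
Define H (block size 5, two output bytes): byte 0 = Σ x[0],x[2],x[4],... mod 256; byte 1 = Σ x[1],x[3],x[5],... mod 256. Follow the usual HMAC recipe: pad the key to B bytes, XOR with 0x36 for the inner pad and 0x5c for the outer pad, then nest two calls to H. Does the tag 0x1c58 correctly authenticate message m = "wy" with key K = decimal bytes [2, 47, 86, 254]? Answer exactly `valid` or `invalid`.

valid

Key decimal bytes [2, 47, 86, 254] = 02 2f 56 fe is 4 bytes ≤ B = 5; zero-pad to 5 bytes: K' = 02 2f 56 fe 00.
K' ⊕ ipad = 34 19 60 c8 36; K' ⊕ opad = 5e 73 0a a2 5c.
Inner hash: even-index sum = 323 mod 256 = 67; odd-index sum = 344 mod 256 = 88 → 43 58.
Outer hash (recomputed tag): even-index sum = 284 mod 256 = 28; odd-index sum = 344 mod 256 = 88 → 1c 58.
Recomputed tag = 1c58; claimed = 1c58 → match.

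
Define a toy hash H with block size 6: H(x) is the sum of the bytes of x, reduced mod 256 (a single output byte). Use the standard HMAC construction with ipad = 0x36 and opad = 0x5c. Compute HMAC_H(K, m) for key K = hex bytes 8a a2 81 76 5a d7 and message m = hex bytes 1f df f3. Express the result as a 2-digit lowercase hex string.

Key hex bytes 8a a2 81 76 5a d7 is exactly B = 6 bytes: K' = 8a a2 81 76 5a d7.
K' ⊕ ipad = bc 94 b7 40 6c e1.  K' ⊕ opad = d6 fe dd 2a 06 8b.
Inner input = (K'⊕ipad) ∥ m = bc 94 b7 40 6c e1 ∥ 1f df f3.
Inner hash: sum = 188+148+183+64+108+225+31+223+243 = 1413; mod 256 = 133 → 85.
Outer input = (K'⊕opad) ∥ inner = d6 fe dd 2a 06 8b ∥ 85.
Outer hash (tag): sum = 214+254+221+42+6+139+133 = 1009; mod 256 = 241 → f1.

f1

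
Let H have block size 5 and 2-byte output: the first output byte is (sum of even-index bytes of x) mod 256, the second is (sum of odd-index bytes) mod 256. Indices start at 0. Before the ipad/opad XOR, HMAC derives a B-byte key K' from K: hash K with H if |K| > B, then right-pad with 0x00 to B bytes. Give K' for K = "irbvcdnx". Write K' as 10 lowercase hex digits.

9cc4000000

|K| = 8 > B = 5, so first hash the key.
H(K): even-index sum = 412 mod 256 = 156; odd-index sum = 452 mod 256 = 196 → 9c c4.
Zero-pad H(K) = 9c c4 to 5 bytes: K' = 9c c4 00 00 00.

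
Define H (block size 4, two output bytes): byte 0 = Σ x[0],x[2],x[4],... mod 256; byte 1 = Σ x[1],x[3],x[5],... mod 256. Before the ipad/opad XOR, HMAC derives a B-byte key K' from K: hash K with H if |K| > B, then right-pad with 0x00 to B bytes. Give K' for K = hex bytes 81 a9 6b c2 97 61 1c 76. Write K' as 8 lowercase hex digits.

|K| = 8 > B = 4, so first hash the key.
H(K): even-index sum = 415 mod 256 = 159; odd-index sum = 578 mod 256 = 66 → 9f 42.
Zero-pad H(K) = 9f 42 to 4 bytes: K' = 9f 42 00 00.

9f420000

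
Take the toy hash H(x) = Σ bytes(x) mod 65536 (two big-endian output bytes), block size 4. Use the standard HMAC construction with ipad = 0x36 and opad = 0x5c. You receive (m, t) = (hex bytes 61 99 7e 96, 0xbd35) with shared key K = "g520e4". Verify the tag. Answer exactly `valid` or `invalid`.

invalid

Key "g520e4" = 67 35 32 30 65 34 is 6 bytes > B = 4, so hash it first: H(key) = 01 97, then zero-pad to 4 bytes: K' = 01 97 00 00.
K' ⊕ ipad = 37 a1 36 36; K' ⊕ opad = 5d cb 5c 5c.
Inner hash: sum = 55+161+54+54+97+153+126+150 = 850 → 03 52.
Outer hash (recomputed tag): sum = 93+203+92+92+3+82 = 565 → 02 35.
Recomputed tag = 0235; claimed = bd35 → mismatch.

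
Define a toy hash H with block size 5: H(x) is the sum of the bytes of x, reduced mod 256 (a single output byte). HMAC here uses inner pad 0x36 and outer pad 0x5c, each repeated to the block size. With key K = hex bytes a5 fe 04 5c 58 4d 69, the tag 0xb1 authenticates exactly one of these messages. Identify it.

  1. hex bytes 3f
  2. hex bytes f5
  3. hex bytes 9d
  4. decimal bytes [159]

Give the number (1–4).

2

Key hex bytes a5 fe 04 5c 58 4d 69 is 7 bytes > B = 5, so hash it first: H(key) = 11, then zero-pad to 5 bytes: K' = 11 00 00 00 00.
K' ⊕ ipad = 27 36 36 36 36; K' ⊕ opad = 4d 5c 5c 5c 5c.
m1: inner = H(27 36 36 36 36 3f) = 3e; tag = H(4d 5c 5c 5c 5c 3e) = fb
m2: inner = H(27 36 36 36 36 f5) = f4; tag = H(4d 5c 5c 5c 5c f4) = b1 ← matches
m3: inner = H(27 36 36 36 36 9d) = 9c; tag = H(4d 5c 5c 5c 5c 9c) = 59
m4: inner = H(27 36 36 36 36 9f) = 9e; tag = H(4d 5c 5c 5c 5c 9e) = 5b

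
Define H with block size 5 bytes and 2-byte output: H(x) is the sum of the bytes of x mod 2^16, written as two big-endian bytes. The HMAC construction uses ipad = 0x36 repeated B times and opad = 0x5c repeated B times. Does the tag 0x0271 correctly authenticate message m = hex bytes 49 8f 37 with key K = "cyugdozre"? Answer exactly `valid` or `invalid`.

invalid

Key "cyugdozre" = 63 79 75 67 64 6f 7a 72 65 is 9 bytes > B = 5, so hash it first: H(key) = 03 dc, then zero-pad to 5 bytes: K' = 03 dc 00 00 00.
K' ⊕ ipad = 35 ea 36 36 36; K' ⊕ opad = 5f 80 5c 5c 5c.
Inner hash: sum = 53+234+54+54+54+73+143+55 = 720 → 02 d0.
Outer hash (recomputed tag): sum = 95+128+92+92+92+2+208 = 709 → 02 c5.
Recomputed tag = 02c5; claimed = 0271 → mismatch.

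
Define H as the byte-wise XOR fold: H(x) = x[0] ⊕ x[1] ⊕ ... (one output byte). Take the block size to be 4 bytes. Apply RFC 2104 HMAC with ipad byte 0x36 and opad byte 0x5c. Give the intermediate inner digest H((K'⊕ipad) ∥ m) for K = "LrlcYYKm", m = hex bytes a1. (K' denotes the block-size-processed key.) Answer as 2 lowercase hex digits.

Key "LrlcYYKm" = 4c 72 6c 63 59 59 4b 6d is 8 bytes > B = 4, so hash it first: H(key) = 17, then zero-pad to 4 bytes: K' = 17 00 00 00.
K' ⊕ ipad = 21 36 36 36.
Inner input = 21 36 36 36 ∥ a1.
Inner hash: XOR 21⊕36⊕36⊕36⊕a1 = b6.

b6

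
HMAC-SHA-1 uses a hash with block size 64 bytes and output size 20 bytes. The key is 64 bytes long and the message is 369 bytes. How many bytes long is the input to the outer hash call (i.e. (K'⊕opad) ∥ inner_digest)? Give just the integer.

Key is 64 ≤ 64 bytes, zero-padded: |K'| = 64.
Outer input = (K'⊕opad) ∥ H(inner) → 64 + 20 = 84 bytes.

84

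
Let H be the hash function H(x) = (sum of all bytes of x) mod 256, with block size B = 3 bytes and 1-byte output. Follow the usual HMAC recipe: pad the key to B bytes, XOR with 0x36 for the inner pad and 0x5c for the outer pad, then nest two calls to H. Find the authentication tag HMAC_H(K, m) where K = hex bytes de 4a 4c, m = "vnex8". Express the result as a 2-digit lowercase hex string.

Key hex bytes de 4a 4c is exactly B = 3 bytes: K' = de 4a 4c.
K' ⊕ ipad = e8 7c 7a.  K' ⊕ opad = 82 16 10.
Inner input = (K'⊕ipad) ∥ m = e8 7c 7a ∥ 76 6e 65 78 38.
Inner hash: sum = 232+124+122+118+110+101+120+56 = 983; mod 256 = 215 → d7.
Outer input = (K'⊕opad) ∥ inner = 82 16 10 ∥ d7.
Outer hash (tag): sum = 130+22+16+215 = 383; mod 256 = 127 → 7f.

7f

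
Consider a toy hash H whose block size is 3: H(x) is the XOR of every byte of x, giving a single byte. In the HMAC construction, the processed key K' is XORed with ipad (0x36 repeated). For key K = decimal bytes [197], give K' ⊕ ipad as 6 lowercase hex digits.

Key decimal bytes [197] = c5 is 1 byte ≤ B = 3; zero-pad to 3 bytes: K' = c5 00 00.
XOR each byte with 0x36: c5⊕36=f3, 00⊕36=36, 00⊕36=36.

f33636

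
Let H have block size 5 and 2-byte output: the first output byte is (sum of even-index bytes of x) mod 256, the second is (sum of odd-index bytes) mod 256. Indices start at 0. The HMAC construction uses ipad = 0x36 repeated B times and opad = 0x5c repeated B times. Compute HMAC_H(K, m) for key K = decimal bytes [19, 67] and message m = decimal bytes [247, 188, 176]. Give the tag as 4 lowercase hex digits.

Key decimal bytes [19, 67] = 13 43 is 2 bytes ≤ B = 5; zero-pad to 5 bytes: K' = 13 43 00 00 00.
K' ⊕ ipad = 25 75 36 36 36.  K' ⊕ opad = 4f 1f 5c 5c 5c.
Inner input = (K'⊕ipad) ∥ m = 25 75 36 36 36 ∥ f7 bc b0.
Inner hash: even-index sum = 333 mod 256 = 77; odd-index sum = 594 mod 256 = 82 → 4d 52.
Outer input = (K'⊕opad) ∥ inner = 4f 1f 5c 5c 5c ∥ 4d 52.
Outer hash (tag): even-index sum = 345 mod 256 = 89; odd-index sum = 200 mod 256 = 200 → 59 c8.

59c8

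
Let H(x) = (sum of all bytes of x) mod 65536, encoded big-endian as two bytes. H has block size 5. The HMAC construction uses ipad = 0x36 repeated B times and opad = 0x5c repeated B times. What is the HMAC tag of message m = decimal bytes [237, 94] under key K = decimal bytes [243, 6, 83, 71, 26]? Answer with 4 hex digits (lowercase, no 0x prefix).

01be

Key decimal bytes [243, 6, 83, 71, 26] = f3 06 53 47 1a is exactly B = 5 bytes: K' = f3 06 53 47 1a.
K' ⊕ ipad = c5 30 65 71 2c.  K' ⊕ opad = af 5a 0f 1b 46.
Inner input = (K'⊕ipad) ∥ m = c5 30 65 71 2c ∥ ed 5e.
Inner hash: sum = 197+48+101+113+44+237+94 = 834 → 03 42.
Outer input = (K'⊕opad) ∥ inner = af 5a 0f 1b 46 ∥ 03 42.
Outer hash (tag): sum = 175+90+15+27+70+3+66 = 446 → 01 be.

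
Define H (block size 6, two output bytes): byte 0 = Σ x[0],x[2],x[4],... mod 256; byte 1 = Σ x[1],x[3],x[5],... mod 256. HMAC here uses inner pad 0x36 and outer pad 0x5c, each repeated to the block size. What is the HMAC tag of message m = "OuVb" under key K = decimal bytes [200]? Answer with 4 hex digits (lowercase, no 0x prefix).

5b8d

Key decimal bytes [200] = c8 is 1 byte ≤ B = 6; zero-pad to 6 bytes: K' = c8 00 00 00 00 00.
K' ⊕ ipad = fe 36 36 36 36 36.  K' ⊕ opad = 94 5c 5c 5c 5c 5c.
Inner input = (K'⊕ipad) ∥ m = fe 36 36 36 36 36 ∥ 4f 75 56 62.
Inner hash: even-index sum = 527 mod 256 = 15; odd-index sum = 377 mod 256 = 121 → 0f 79.
Outer input = (K'⊕opad) ∥ inner = 94 5c 5c 5c 5c 5c ∥ 0f 79.
Outer hash (tag): even-index sum = 347 mod 256 = 91; odd-index sum = 397 mod 256 = 141 → 5b 8d.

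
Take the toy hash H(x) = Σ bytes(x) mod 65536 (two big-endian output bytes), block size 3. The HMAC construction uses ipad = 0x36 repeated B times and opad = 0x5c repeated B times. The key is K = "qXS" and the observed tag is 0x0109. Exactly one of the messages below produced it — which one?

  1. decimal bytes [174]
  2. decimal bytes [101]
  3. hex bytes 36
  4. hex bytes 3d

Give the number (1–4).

Key "qXS" = 71 58 53 is exactly B = 3 bytes: K' = 71 58 53.
K' ⊕ ipad = 47 6e 65; K' ⊕ opad = 2d 04 0f.
m1: inner = H(47 6e 65 ae) = 01 c8; tag = H(2d 04 0f 01 c8) = 0109 ← matches
m2: inner = H(47 6e 65 65) = 01 7f; tag = H(2d 04 0f 01 7f) = 00c0
m3: inner = H(47 6e 65 36) = 01 50; tag = H(2d 04 0f 01 50) = 0091
m4: inner = H(47 6e 65 3d) = 01 57; tag = H(2d 04 0f 01 57) = 0098

1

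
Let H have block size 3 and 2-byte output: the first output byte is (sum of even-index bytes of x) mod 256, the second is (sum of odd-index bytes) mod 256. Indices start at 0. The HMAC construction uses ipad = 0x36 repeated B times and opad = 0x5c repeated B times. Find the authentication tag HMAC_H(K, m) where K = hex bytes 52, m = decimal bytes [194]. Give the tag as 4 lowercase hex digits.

62f6

Key hex bytes 52 is 1 byte ≤ B = 3; zero-pad to 3 bytes: K' = 52 00 00.
K' ⊕ ipad = 64 36 36.  K' ⊕ opad = 0e 5c 5c.
Inner input = (K'⊕ipad) ∥ m = 64 36 36 ∥ c2.
Inner hash: even-index sum = 154 mod 256 = 154; odd-index sum = 248 mod 256 = 248 → 9a f8.
Outer input = (K'⊕opad) ∥ inner = 0e 5c 5c ∥ 9a f8.
Outer hash (tag): even-index sum = 354 mod 256 = 98; odd-index sum = 246 mod 256 = 246 → 62 f6.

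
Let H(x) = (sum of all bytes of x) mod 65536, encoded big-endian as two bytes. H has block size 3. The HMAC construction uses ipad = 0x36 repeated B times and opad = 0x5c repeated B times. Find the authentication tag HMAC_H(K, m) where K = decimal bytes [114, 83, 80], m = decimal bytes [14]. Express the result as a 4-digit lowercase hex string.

0067

Key decimal bytes [114, 83, 80] = 72 53 50 is exactly B = 3 bytes: K' = 72 53 50.
K' ⊕ ipad = 44 65 66.  K' ⊕ opad = 2e 0f 0c.
Inner input = (K'⊕ipad) ∥ m = 44 65 66 ∥ 0e.
Inner hash: sum = 68+101+102+14 = 285 → 01 1d.
Outer input = (K'⊕opad) ∥ inner = 2e 0f 0c ∥ 01 1d.
Outer hash (tag): sum = 46+15+12+1+29 = 103 → 00 67.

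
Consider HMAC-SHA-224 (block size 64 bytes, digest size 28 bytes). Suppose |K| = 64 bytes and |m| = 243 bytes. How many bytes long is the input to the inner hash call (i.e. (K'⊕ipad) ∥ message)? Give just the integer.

307

Key is 64 ≤ 64 bytes, zero-padded: |K'| = 64.
Inner input = (K'⊕ipad) ∥ m → 64 + 243 = 307 bytes.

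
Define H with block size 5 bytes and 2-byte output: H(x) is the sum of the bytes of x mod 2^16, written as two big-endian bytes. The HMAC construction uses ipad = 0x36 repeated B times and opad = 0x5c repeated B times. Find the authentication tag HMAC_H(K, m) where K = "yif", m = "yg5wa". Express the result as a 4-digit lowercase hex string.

01a6

Key "yif" = 79 69 66 is 3 bytes ≤ B = 5; zero-pad to 5 bytes: K' = 79 69 66 00 00.
K' ⊕ ipad = 4f 5f 50 36 36.  K' ⊕ opad = 25 35 3a 5c 5c.
Inner input = (K'⊕ipad) ∥ m = 4f 5f 50 36 36 ∥ 79 67 35 77 61.
Inner hash: sum = 79+95+80+54+54+121+103+53+119+97 = 855 → 03 57.
Outer input = (K'⊕opad) ∥ inner = 25 35 3a 5c 5c ∥ 03 57.
Outer hash (tag): sum = 37+53+58+92+92+3+87 = 422 → 01 a6.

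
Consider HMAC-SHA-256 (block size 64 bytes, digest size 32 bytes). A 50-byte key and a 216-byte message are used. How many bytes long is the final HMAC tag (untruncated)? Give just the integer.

32

The tag is one SHA-256 digest: 32 bytes.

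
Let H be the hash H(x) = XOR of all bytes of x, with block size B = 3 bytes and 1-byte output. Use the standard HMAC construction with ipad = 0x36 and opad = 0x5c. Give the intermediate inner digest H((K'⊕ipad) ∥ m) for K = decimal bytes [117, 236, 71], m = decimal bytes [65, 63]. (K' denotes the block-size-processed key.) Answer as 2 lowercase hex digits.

Key decimal bytes [117, 236, 71] = 75 ec 47 is exactly B = 3 bytes: K' = 75 ec 47.
K' ⊕ ipad = 43 da 71.
Inner input = 43 da 71 ∥ 41 3f.
Inner hash: XOR 43⊕da⊕71⊕41⊕3f = 96.

96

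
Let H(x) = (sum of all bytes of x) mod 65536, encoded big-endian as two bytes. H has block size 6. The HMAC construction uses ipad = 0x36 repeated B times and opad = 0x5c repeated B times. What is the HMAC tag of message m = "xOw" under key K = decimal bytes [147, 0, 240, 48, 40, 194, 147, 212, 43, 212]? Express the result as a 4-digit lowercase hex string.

02a8

Key decimal bytes [147, 0, 240, 48, 40, 194, 147, 212, 43, 212] = 93 00 f0 30 28 c2 93 d4 2b d4 is 10 bytes > B = 6, so hash it first: H(key) = 05 03, then zero-pad to 6 bytes: K' = 05 03 00 00 00 00.
K' ⊕ ipad = 33 35 36 36 36 36.  K' ⊕ opad = 59 5f 5c 5c 5c 5c.
Inner input = (K'⊕ipad) ∥ m = 33 35 36 36 36 36 ∥ 78 4f 77.
Inner hash: sum = 51+53+54+54+54+54+120+79+119 = 638 → 02 7e.
Outer input = (K'⊕opad) ∥ inner = 59 5f 5c 5c 5c 5c ∥ 02 7e.
Outer hash (tag): sum = 89+95+92+92+92+92+2+126 = 680 → 02 a8.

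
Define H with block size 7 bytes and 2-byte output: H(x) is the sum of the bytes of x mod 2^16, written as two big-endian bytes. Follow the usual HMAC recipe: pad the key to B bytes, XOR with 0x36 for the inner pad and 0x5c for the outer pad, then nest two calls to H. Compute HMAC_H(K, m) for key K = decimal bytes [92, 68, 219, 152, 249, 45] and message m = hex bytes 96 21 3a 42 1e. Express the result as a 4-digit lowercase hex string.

Key decimal bytes [92, 68, 219, 152, 249, 45] = 5c 44 db 98 f9 2d is 6 bytes ≤ B = 7; zero-pad to 7 bytes: K' = 5c 44 db 98 f9 2d 00.
K' ⊕ ipad = 6a 72 ed ae cf 1b 36.  K' ⊕ opad = 00 18 87 c4 a5 71 5c.
Inner input = (K'⊕ipad) ∥ m = 6a 72 ed ae cf 1b 36 ∥ 96 21 3a 42 1e.
Inner hash: sum = 106+114+237+174+207+27+54+150+33+58+66+30 = 1256 → 04 e8.
Outer input = (K'⊕opad) ∥ inner = 00 18 87 c4 a5 71 5c ∥ 04 e8.
Outer hash (tag): sum = 0+24+135+196+165+113+92+4+232 = 961 → 03 c1.

03c1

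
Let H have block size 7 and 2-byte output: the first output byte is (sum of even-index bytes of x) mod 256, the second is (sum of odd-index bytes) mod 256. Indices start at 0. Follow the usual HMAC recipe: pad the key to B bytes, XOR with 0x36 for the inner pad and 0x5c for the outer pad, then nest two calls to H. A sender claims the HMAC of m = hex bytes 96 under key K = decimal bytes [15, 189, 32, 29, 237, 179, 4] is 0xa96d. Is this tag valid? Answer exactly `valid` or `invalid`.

valid

Key decimal bytes [15, 189, 32, 29, 237, 179, 4] = 0f bd 20 1d ed b3 04 is exactly B = 7 bytes: K' = 0f bd 20 1d ed b3 04.
K' ⊕ ipad = 39 8b 16 2b db 85 32; K' ⊕ opad = 53 e1 7c 41 b1 ef 58.
Inner hash: even-index sum = 348 mod 256 = 92; odd-index sum = 465 mod 256 = 209 → 5c d1.
Outer hash (recomputed tag): even-index sum = 681 mod 256 = 169; odd-index sum = 621 mod 256 = 109 → a9 6d.
Recomputed tag = a96d; claimed = a96d → match.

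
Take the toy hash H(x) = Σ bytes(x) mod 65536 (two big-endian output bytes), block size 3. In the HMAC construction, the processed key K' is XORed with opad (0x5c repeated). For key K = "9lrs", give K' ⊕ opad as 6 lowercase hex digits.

Key "9lrs" = 39 6c 72 73 is 4 bytes > B = 3, so hash it first: H(key) = 01 8a, then zero-pad to 3 bytes: K' = 01 8a 00.
XOR each byte with 0x5c: 01⊕5c=5d, 8a⊕5c=d6, 00⊕5c=5c.

5dd65c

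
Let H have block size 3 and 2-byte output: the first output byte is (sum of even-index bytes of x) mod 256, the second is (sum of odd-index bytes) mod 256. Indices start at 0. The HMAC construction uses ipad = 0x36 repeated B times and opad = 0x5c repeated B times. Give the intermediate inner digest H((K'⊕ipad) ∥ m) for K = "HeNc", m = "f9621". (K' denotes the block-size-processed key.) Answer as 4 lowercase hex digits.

Key "HeNc" = 48 65 4e 63 is 4 bytes > B = 3, so hash it first: H(key) = 96 c8, then zero-pad to 3 bytes: K' = 96 c8 00.
K' ⊕ ipad = a0 fe 36.
Inner input = a0 fe 36 ∥ 66 39 36 32 31.
Inner hash: even-index sum = 321 mod 256 = 65; odd-index sum = 459 mod 256 = 203 → 41 cb.

41cb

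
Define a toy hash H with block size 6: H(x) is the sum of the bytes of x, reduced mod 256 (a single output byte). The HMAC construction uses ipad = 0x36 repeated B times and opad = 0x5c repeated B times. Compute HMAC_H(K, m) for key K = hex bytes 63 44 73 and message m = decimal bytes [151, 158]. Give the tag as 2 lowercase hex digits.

7d

Key hex bytes 63 44 73 is 3 bytes ≤ B = 6; zero-pad to 6 bytes: K' = 63 44 73 00 00 00.
K' ⊕ ipad = 55 72 45 36 36 36.  K' ⊕ opad = 3f 18 2f 5c 5c 5c.
Inner input = (K'⊕ipad) ∥ m = 55 72 45 36 36 36 ∥ 97 9e.
Inner hash: sum = 85+114+69+54+54+54+151+158 = 739; mod 256 = 227 → e3.
Outer input = (K'⊕opad) ∥ inner = 3f 18 2f 5c 5c 5c ∥ e3.
Outer hash (tag): sum = 63+24+47+92+92+92+227 = 637; mod 256 = 125 → 7d.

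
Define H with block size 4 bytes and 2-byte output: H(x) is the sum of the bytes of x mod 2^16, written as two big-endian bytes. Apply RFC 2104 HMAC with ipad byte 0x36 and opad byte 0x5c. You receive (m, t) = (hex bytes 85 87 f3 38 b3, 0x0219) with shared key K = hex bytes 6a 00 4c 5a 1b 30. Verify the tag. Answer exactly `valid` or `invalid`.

valid

Key hex bytes 6a 00 4c 5a 1b 30 is 6 bytes > B = 4, so hash it first: H(key) = 01 5b, then zero-pad to 4 bytes: K' = 01 5b 00 00.
K' ⊕ ipad = 37 6d 36 36; K' ⊕ opad = 5d 07 5c 5c.
Inner hash: sum = 55+109+54+54+133+135+243+56+179 = 1018 → 03 fa.
Outer hash (recomputed tag): sum = 93+7+92+92+3+250 = 537 → 02 19.
Recomputed tag = 0219; claimed = 0219 → match.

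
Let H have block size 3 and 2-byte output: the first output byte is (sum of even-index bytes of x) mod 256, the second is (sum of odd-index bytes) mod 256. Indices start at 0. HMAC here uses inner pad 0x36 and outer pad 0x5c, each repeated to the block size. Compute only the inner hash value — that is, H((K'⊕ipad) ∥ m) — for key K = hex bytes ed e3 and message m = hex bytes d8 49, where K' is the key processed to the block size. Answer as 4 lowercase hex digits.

Key hex bytes ed e3 is 2 bytes ≤ B = 3; zero-pad to 3 bytes: K' = ed e3 00.
K' ⊕ ipad = db d5 36.
Inner input = db d5 36 ∥ d8 49.
Inner hash: even-index sum = 346 mod 256 = 90; odd-index sum = 429 mod 256 = 173 → 5a ad.

5aad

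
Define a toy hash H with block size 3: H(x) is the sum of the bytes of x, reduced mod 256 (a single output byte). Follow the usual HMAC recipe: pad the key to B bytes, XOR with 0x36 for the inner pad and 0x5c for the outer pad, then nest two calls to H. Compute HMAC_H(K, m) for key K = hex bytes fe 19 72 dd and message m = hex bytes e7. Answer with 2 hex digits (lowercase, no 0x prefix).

Key hex bytes fe 19 72 dd is 4 bytes > B = 3, so hash it first: H(key) = 66, then zero-pad to 3 bytes: K' = 66 00 00.
K' ⊕ ipad = 50 36 36.  K' ⊕ opad = 3a 5c 5c.
Inner input = (K'⊕ipad) ∥ m = 50 36 36 ∥ e7.
Inner hash: sum = 80+54+54+231 = 419; mod 256 = 163 → a3.
Outer input = (K'⊕opad) ∥ inner = 3a 5c 5c ∥ a3.
Outer hash (tag): sum = 58+92+92+163 = 405; mod 256 = 149 → 95.

95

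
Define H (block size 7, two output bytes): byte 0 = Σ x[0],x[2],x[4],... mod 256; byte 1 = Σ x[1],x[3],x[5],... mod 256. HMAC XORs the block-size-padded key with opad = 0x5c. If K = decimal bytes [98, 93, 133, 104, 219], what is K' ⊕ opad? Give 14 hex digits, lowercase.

3e01d934875c5c

Key decimal bytes [98, 93, 133, 104, 219] = 62 5d 85 68 db is 5 bytes ≤ B = 7; zero-pad to 7 bytes: K' = 62 5d 85 68 db 00 00.
XOR each byte with 0x5c: 62⊕5c=3e, 5d⊕5c=01, 85⊕5c=d9, 68⊕5c=34, db⊕5c=87, 00⊕5c=5c, 00⊕5c=5c.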